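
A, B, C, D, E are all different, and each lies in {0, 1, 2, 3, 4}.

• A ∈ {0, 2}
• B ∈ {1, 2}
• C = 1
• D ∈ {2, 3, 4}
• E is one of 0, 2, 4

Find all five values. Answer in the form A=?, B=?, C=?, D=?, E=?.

C has just one choice, so C = 1. Strike 1 from B.
B's domain is down to {2}, so B = 2. Remove 2 from A, D, E.
A's domain is down to {0}, so A = 0. So E can't be 0.
E's domain is down to {4}, so E = 4. Eliminate 4 elsewhere: D.
That leaves D = 3.

A=0, B=2, C=1, D=3, E=4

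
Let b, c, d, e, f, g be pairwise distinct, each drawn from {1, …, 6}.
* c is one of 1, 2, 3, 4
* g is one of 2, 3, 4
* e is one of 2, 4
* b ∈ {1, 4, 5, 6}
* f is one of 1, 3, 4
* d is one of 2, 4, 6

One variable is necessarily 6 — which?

d

The 6 variables together cover exactly {1, 2, 3, 4, 5, 6} — 6 values for 6 variables — and 5 appears only in b's list, so b = 5.
The 5 still-open variables draw from only 5 values {1, 2, 3, 4, 6}, so each is used; only d can be 6, hence d = 6.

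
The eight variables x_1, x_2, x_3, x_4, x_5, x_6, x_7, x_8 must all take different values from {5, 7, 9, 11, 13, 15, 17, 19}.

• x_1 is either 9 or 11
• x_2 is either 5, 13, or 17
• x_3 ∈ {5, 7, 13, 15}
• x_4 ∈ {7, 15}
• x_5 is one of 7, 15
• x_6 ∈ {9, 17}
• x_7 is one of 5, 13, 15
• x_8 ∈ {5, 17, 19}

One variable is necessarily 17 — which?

x_2

Among the 8 variables, 11 fits only x_1 (and all 8 values in {5, 7, 9, 11, 13, 15, 17, 19} must be used), so x_1 = 11.
The 7 still-open variables together cover exactly {5, 7, 9, 13, 15, 17, 19} — 7 values for 7 variables — and 9 appears only in x_6's list, so x_6 = 9.
Among the 6 still-open variables, 19 fits only x_8 (and all 6 values in {5, 7, 13, 15, 17, 19} must be used), so x_8 = 19.
The 5 still-open variables together cover exactly {5, 7, 13, 15, 17} — 5 values for 5 variables — and 17 appears only in x_2's list, so x_2 = 17.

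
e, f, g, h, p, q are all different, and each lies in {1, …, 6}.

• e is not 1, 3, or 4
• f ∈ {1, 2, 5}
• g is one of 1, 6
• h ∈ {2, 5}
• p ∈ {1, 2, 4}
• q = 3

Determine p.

4

q must be 3 (only option left).
The 5 still-open variables draw from only 5 values {1, 2, 4, 5, 6}, so each is used; only p can be 4, hence p = 4.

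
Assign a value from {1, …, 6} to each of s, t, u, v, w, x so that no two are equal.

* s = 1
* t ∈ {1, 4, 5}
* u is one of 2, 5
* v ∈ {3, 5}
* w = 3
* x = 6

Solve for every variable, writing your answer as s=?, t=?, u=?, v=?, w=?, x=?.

s=1, t=4, u=2, v=5, w=3, x=6

s has just one choice, so s = 1. Eliminate 1 elsewhere: t.
w's domain is down to {3}, so w = 3. So v can't be 3.
That leaves x = 6.
v has just one choice, so v = 5. Eliminate 5 elsewhere: t, u.
t must be 4 (only option left).
u must be 2 (only option left).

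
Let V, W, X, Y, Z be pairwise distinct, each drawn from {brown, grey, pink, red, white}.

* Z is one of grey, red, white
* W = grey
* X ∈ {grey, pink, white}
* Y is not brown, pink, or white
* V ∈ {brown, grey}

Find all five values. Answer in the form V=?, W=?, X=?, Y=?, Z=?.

W has just one choice, so W = grey. So V, X, Y, Z can't be grey.
Y's domain is down to {red}, so Y = red. Eliminate red elsewhere: Z.
Z has just one choice, so Z = white. So X can't be white.
V's domain is down to {brown}, so V = brown.
X's domain is down to {pink}, so X = pink.

V=brown, W=grey, X=pink, Y=red, Z=white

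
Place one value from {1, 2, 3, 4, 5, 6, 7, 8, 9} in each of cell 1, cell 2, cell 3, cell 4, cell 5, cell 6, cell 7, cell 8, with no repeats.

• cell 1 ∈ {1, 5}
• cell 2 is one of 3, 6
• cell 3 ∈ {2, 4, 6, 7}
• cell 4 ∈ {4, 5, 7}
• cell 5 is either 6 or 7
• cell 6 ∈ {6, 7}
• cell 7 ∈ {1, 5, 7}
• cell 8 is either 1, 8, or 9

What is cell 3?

cell 5 and cell 6 between them cover only {6, 7} — a naked pair. Remove those values from cell 2, cell 3, cell 4, cell 7.
cell 2 has just one choice, so cell 2 = 3.
The 2 variables cell 1 and cell 7 are confined to {1, 5}, which locks those values in; drop them from cell 4, cell 8.
That leaves cell 4 = 4. Remove 4 from cell 3.
So cell 3 = 2.

2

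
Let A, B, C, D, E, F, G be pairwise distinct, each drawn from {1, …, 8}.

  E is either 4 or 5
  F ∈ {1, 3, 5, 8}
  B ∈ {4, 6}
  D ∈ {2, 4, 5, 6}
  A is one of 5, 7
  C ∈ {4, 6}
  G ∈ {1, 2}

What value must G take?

The 2 variables B and C are confined to {4, 6}, which locks those values in; drop them from D, E.
That leaves E = 5. Strike 5 from A, D, F.
A must be 7 (only option left).
D's domain is down to {2}, so D = 2. Strike 2 from G.
So G = 1.

1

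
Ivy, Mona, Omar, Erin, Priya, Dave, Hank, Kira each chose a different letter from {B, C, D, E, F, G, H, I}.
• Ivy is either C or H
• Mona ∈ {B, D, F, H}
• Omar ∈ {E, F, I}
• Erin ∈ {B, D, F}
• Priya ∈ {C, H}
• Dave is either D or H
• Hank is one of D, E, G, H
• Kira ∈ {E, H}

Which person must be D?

Among the 8 variables, G fits only Hank (and all 8 values in {B, C, D, E, F, G, H, I} must be used), so Hank = G.
Among the 7 still-open variables, I fits only Omar (and all 7 values in {B, C, D, E, F, H, I} must be used), so Omar = I.
Among the 6 still-open variables, E fits only Kira (and all 6 values in {B, C, D, E, F, H} must be used), so Kira = E.
Ivy and Priya share exactly the 2 values {C, H}; by pigeonhole those values go to them, so strike C, H from Mona, Dave.

Dave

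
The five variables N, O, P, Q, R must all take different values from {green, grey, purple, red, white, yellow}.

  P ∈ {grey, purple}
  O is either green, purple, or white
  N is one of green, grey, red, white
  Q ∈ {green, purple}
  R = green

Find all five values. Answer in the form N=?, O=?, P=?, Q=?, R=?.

N=red, O=white, P=grey, Q=purple, R=green

R has just one choice, so R = green. So N, O, Q can't be green.
Q has just one choice, so Q = purple. So O, P can't be purple.
O's domain is down to {white}, so O = white. So N can't be white.
P has just one choice, so P = grey. Remove grey from N.
N has just one choice, so N = red.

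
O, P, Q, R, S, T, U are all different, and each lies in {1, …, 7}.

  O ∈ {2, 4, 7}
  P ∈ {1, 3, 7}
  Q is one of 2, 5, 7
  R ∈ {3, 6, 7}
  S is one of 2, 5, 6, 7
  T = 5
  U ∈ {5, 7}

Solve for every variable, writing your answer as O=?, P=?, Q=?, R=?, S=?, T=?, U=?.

O=4, P=1, Q=2, R=3, S=6, T=5, U=7

T must be 5 (only option left). So Q, S, U can't be 5.
That leaves U = 7. Eliminate 7 elsewhere: O, P, Q, R, S.
That leaves Q = 2. Strike 2 from O, S.
S must be 6 (only option left). Strike 6 from R.
O's domain is down to {4}, so O = 4.
R must be 3 (only option left). So P can't be 3.
P must be 1 (only option left).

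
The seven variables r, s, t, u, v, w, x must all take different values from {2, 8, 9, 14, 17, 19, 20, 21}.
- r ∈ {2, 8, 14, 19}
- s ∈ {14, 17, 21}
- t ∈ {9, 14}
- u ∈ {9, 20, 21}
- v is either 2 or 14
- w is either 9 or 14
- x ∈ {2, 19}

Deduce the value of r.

t and w share exactly the 2 values {9, 14}; by pigeonhole those values go to them, so strike 9, 14 from r, s, u, v.
v must be 2 (only option left). Remove 2 from r, x.
x must be 19 (only option left). Remove 19 from r.
So r = 8.

8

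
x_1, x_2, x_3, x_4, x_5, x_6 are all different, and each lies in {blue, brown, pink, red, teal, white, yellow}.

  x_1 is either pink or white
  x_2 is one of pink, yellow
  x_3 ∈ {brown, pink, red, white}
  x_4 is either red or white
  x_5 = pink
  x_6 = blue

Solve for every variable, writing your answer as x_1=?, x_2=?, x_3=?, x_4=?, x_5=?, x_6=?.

x_5's domain is down to {pink}, so x_5 = pink. Remove pink from x_1, x_2, x_3.
That leaves x_6 = blue.
That leaves x_1 = white. Eliminate white elsewhere: x_3, x_4.
That leaves x_2 = yellow.
x_4 has just one choice, so x_4 = red. Remove red from x_3.
That leaves x_3 = brown.

x_1=white, x_2=yellow, x_3=brown, x_4=red, x_5=pink, x_6=blue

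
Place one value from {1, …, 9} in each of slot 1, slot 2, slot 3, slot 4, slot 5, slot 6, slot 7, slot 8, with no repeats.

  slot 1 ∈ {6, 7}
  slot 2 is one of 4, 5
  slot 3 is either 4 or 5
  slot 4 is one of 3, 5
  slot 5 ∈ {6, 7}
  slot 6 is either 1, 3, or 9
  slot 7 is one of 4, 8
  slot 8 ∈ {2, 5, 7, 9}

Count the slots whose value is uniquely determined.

slot 1 and slot 5 between them cover only {6, 7} — a naked pair. Remove those values from slot 8.
slot 2 and slot 3 share exactly the 2 values {4, 5}; by pigeonhole those values go to them, so strike 4, 5 from slot 4, slot 7, slot 8.
slot 4 must be 3 (only option left). Strike 3 from slot 6.
That leaves slot 7 = 8.
Determined: slot 4=3, slot 7=8. The other slots each still have more than one consistent value. That makes 2.

2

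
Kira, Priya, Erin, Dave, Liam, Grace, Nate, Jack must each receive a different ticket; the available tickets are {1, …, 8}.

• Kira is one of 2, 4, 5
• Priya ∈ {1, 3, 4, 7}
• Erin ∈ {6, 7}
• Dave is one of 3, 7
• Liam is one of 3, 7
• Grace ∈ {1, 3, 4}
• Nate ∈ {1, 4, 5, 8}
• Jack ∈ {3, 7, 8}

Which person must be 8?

Jack

The 8 variables together cover exactly {1, 2, 3, 4, 5, 6, 7, 8} — 8 values for 8 variables — and 2 appears only in Kira's list, so Kira = 2.
The 7 still-open variables together cover exactly {1, 3, 4, 5, 6, 7, 8} — 7 values for 7 variables — and 5 appears only in Nate's list, so Nate = 5.
The 6 still-open variables together cover exactly {1, 3, 4, 6, 7, 8} — 6 values for 6 variables — and 6 appears only in Erin's list, so Erin = 6.
Among the 5 still-open variables, 8 fits only Jack (and all 5 values in {1, 3, 4, 7, 8} must be used), so Jack = 8.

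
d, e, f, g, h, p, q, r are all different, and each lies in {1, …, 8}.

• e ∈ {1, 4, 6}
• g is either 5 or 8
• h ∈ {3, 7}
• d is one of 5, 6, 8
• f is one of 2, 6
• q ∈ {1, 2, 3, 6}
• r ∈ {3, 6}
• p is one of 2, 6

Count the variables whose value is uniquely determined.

The 8 variables together cover exactly {1, 2, 3, 4, 5, 6, 7, 8} — 8 values for 8 variables — and 4 appears only in e's list, so e = 4.
The 7 still-open variables draw from only 7 values {1, 2, 3, 5, 6, 7, 8}, so each is used; only q can be 1, hence q = 1.
Among the 6 still-open variables, 7 fits only h (and all 6 values in {2, 3, 5, 6, 7, 8} must be used), so h = 7.
Among the 5 still-open variables, 3 fits only r (and all 5 values in {2, 3, 5, 6, 8} must be used), so r = 3.
f and p between them cover only {2, 6} — a naked pair. Remove those values from d.
Determined: e=4, h=7, q=1, r=3. The other variables each still have more than one consistent value. That makes 4.

4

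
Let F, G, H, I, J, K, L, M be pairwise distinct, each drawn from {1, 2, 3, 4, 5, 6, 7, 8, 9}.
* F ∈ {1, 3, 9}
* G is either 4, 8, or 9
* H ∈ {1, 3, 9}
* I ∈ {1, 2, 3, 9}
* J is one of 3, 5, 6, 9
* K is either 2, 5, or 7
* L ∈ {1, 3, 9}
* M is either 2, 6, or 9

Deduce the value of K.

7

F, H, L share exactly the 3 values {1, 3, 9}; by pigeonhole those values go to them, so strike 1, 3, 9 from G, I, J, M.
I must be 2 (only option left). So K, M can't be 2.
That leaves M = 6. Eliminate 6 elsewhere: J.
J must be 5 (only option left). Strike 5 from K.
So K = 7.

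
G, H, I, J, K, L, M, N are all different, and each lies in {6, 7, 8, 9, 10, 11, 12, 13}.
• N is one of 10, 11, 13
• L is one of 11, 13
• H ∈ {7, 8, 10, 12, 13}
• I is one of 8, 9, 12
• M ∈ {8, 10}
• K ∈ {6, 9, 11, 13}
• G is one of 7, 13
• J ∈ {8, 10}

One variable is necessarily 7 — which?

The 8 variables together cover exactly {6, 7, 8, 9, 10, 11, 12, 13} — 8 values for 8 variables — and 6 appears only in K's list, so K = 6.
The 7 still-open variables together cover exactly {7, 8, 9, 10, 11, 12, 13} — 7 values for 7 variables — and 9 appears only in I's list, so I = 9.
The 6 still-open variables together cover exactly {7, 8, 10, 11, 12, 13} — 6 values for 6 variables — and 12 appears only in H's list, so H = 12.
The 5 still-open variables together cover exactly {7, 8, 10, 11, 13} — 5 values for 5 variables — and 7 appears only in G's list, so G = 7.

G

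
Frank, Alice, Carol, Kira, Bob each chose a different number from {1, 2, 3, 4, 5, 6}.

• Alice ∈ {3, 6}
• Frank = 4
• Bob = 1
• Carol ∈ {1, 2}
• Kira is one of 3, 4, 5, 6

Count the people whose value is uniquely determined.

3

Frank has just one choice, so Frank = 4. Eliminate 4 elsewhere: Kira.
Bob's domain is down to {1}, so Bob = 1. Eliminate 1 elsewhere: Carol.
That leaves Carol = 2.
Determined: Frank=4, Carol=2, Bob=1. The other people each still have more than one consistent value. That makes 3.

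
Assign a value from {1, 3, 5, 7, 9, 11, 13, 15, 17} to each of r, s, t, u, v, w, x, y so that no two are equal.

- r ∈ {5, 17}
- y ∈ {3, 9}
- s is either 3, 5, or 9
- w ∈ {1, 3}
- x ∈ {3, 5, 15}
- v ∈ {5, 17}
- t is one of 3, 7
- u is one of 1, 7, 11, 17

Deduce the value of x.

15

Among the 8 variables, 11 fits only u (and all 8 values in {1, 3, 5, 7, 9, 11, 15, 17} must be used), so u = 11.
Among the 7 still-open variables, 1 fits only w (and all 7 values in {1, 3, 5, 7, 9, 15, 17} must be used), so w = 1.
The 6 still-open variables draw from only 6 values {3, 5, 7, 9, 15, 17}, so each is used; only t can be 7, hence t = 7.
The 5 still-open variables draw from only 5 values {3, 5, 9, 15, 17}, so each is used; only x can be 15, hence x = 15.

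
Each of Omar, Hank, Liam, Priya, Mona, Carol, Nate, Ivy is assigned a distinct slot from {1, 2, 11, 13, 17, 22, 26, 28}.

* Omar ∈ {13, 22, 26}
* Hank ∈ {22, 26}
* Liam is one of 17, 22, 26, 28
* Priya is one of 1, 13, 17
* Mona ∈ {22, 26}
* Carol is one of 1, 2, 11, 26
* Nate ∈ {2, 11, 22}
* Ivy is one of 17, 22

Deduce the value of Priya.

Among the 8 variables, 28 fits only Liam (and all 8 values in {1, 2, 11, 13, 17, 22, 26, 28} must be used), so Liam = 28.
The 2 variables Hank and Mona are confined to {22, 26}, which locks those values in; drop them from Omar, Carol, Nate, Ivy.
Omar's domain is down to {13}, so Omar = 13. Eliminate 13 elsewhere: Priya.
Ivy must be 17 (only option left). So Priya can't be 17.
So Priya = 1.

1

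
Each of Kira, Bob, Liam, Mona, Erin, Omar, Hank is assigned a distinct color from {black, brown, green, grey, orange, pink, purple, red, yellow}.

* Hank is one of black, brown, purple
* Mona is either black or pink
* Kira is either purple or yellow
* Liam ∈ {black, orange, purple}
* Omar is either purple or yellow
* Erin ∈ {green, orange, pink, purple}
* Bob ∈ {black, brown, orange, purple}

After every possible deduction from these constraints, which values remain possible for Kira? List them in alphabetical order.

purple, yellow

The 7 variables together cover exactly {black, brown, green, orange, pink, purple, yellow} — 7 values for 7 variables — and green appears only in Erin's list, so Erin = green.
Among the 6 still-open variables, pink fits only Mona (and all 6 values in {black, brown, orange, pink, purple, yellow} must be used), so Mona = pink.
Kira and Omar share exactly the 2 values {purple, yellow}; by pigeonhole those values go to them, so strike purple, yellow from Bob, Liam, Hank.
No further eliminations apply; Kira can still be any of purple, yellow.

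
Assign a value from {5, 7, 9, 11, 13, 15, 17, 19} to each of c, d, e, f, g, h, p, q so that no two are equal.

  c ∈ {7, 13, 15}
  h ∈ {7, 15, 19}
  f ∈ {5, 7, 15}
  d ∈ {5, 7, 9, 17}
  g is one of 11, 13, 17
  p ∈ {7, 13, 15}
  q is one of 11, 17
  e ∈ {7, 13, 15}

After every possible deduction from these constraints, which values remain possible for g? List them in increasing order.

11, 17

The 8 variables draw from only 8 values {5, 7, 9, 11, 13, 15, 17, 19}, so each is used; only d can be 9, hence d = 9.
The 7 still-open variables together cover exactly {5, 7, 11, 13, 15, 17, 19} — 7 values for 7 variables — and 5 appears only in f's list, so f = 5.
The 6 still-open variables together cover exactly {7, 11, 13, 15, 17, 19} — 6 values for 6 variables — and 19 appears only in h's list, so h = 19.
The 3 variables c, e, p are confined to {7, 13, 15}, which locks those values in; drop them from g.
No further eliminations apply; g can still be any of 11, 17.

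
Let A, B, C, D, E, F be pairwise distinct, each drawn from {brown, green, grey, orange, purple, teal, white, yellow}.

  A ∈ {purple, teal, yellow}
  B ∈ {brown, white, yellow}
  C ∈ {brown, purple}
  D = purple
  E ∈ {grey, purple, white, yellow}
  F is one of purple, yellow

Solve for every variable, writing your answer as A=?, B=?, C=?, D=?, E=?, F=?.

D must be purple (only option left). Remove purple from A, C, E, F.
F must be yellow (only option left). Remove yellow from A, B, E.
A must be teal (only option left).
C's domain is down to {brown}, so C = brown. Strike brown from B.
B has just one choice, so B = white. Strike white from E.
E must be grey (only option left).

A=teal, B=white, C=brown, D=purple, E=grey, F=yellow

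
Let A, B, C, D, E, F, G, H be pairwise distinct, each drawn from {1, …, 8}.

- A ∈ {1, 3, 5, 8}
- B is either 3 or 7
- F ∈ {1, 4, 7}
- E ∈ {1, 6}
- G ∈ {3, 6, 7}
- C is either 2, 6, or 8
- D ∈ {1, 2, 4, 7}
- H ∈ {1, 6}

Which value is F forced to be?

4

Among the 8 variables, 5 fits only A (and all 8 values in {1, 2, 3, 4, 5, 6, 7, 8} must be used), so A = 5.
The 7 still-open variables draw from only 7 values {1, 2, 3, 4, 6, 7, 8}, so each is used; only C can be 8, hence C = 8.
The 6 still-open variables together cover exactly {1, 2, 3, 4, 6, 7} — 6 values for 6 variables — and 2 appears only in D's list, so D = 2.
The 5 still-open variables draw from only 5 values {1, 3, 4, 6, 7}, so each is used; only F can be 4, hence F = 4.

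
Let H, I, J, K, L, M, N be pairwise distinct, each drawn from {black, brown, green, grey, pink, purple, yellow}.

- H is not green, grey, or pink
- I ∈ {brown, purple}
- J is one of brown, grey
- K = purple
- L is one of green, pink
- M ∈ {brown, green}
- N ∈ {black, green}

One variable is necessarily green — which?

M

K must be purple (only option left). So H, I can't be purple.
That leaves I = brown. Strike brown from H, J, M.
So green goes to M.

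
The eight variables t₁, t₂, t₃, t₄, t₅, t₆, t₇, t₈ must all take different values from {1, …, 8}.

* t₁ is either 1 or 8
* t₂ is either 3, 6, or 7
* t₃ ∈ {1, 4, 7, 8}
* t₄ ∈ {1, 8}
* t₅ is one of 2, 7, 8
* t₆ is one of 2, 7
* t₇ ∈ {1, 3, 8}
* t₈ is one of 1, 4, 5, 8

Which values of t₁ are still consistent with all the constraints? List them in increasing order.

1, 8

The 8 variables draw from only 8 values {1, 2, 3, 4, 5, 6, 7, 8}, so each is used; only t₈ can be 5, hence t₈ = 5.
Among the 7 still-open variables, 4 fits only t₃ (and all 7 values in {1, 2, 3, 4, 6, 7, 8} must be used), so t₃ = 4.
The 6 still-open variables draw from only 6 values {1, 2, 3, 6, 7, 8}, so each is used; only t₂ can be 6, hence t₂ = 6.
The 5 still-open variables draw from only 5 values {1, 2, 3, 7, 8}, so each is used; only t₇ can be 3, hence t₇ = 3.
The 2 variables t₁ and t₄ are confined to {1, 8}, which locks those values in; drop them from t₅.
No further eliminations apply; t₁ can still be any of 1, 8.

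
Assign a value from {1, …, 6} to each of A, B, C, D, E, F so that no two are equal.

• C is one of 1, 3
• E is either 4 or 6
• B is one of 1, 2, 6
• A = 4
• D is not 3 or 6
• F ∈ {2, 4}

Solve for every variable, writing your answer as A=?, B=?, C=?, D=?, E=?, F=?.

A's domain is down to {4}, so A = 4. Eliminate 4 elsewhere: D, E, F.
E's domain is down to {6}, so E = 6. So B can't be 6.
F must be 2 (only option left). So B, D can't be 2.
B's domain is down to {1}, so B = 1. So C, D can't be 1.
C has just one choice, so C = 3.
D's domain is down to {5}, so D = 5.

A=4, B=1, C=3, D=5, E=6, F=2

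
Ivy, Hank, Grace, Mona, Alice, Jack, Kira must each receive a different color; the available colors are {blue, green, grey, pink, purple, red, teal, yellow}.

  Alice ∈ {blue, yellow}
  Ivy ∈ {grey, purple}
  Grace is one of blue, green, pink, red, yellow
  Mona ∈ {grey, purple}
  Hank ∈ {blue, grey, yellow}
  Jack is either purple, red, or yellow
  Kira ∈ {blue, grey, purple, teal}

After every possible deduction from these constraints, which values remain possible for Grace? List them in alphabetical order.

green, pink

Ivy and Mona share exactly the 2 values {grey, purple}; by pigeonhole those values go to them, so strike grey, purple from Hank, Jack, Kira.
Hank and Alice between them cover only {blue, yellow} — a naked pair. Remove those values from Grace, Jack, Kira.
That leaves Jack = red. Strike red from Grace.
That leaves Kira = teal.
No further eliminations apply; Grace can still be any of green, pink.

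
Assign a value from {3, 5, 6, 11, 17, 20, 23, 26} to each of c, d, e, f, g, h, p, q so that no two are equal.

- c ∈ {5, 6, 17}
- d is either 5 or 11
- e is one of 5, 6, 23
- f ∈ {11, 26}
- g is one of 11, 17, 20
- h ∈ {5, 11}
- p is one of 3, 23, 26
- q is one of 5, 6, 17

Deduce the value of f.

26

Among the 8 variables, 3 fits only p (and all 8 values in {3, 5, 6, 11, 17, 20, 23, 26} must be used), so p = 3.
Among the 7 still-open variables, 20 fits only g (and all 7 values in {5, 6, 11, 17, 20, 23, 26} must be used), so g = 20.
The 6 still-open variables draw from only 6 values {5, 6, 11, 17, 23, 26}, so each is used; only e can be 23, hence e = 23.
The 5 still-open variables draw from only 5 values {5, 6, 11, 17, 26}, so each is used; only f can be 26, hence f = 26.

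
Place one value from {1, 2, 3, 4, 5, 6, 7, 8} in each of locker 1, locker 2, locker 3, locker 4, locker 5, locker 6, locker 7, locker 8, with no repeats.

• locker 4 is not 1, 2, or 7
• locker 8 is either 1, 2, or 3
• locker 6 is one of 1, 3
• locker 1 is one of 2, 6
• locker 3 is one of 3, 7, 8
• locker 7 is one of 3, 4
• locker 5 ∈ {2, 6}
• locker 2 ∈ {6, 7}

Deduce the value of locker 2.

Among the 8 variables, 5 fits only locker 4 (and all 8 values in {1, 2, 3, 4, 5, 6, 7, 8} must be used), so locker 4 = 5.
The 7 still-open variables together cover exactly {1, 2, 3, 4, 6, 7, 8} — 7 values for 7 variables — and 4 appears only in locker 7's list, so locker 7 = 4.
The 6 still-open variables together cover exactly {1, 2, 3, 6, 7, 8} — 6 values for 6 variables — and 8 appears only in locker 3's list, so locker 3 = 8.
Among the 5 still-open variables, 7 fits only locker 2 (and all 5 values in {1, 2, 3, 6, 7} must be used), so locker 2 = 7.

7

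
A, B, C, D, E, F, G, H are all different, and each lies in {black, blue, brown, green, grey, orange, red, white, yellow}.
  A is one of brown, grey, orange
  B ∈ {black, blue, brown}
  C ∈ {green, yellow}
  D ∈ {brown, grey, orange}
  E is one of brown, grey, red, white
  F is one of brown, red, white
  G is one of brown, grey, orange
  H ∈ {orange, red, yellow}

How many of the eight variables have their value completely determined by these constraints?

2

The 3 variables A, D, G are confined to {brown, grey, orange}, which locks those values in; drop them from B, E, F, H.
The 2 variables E and F are confined to {red, white}, which locks those values in; drop them from H.
H's domain is down to {yellow}, so H = yellow. So C can't be yellow.
C has just one choice, so C = green.
Determined: C=green, H=yellow. The other variables each still have more than one consistent value. That makes 2.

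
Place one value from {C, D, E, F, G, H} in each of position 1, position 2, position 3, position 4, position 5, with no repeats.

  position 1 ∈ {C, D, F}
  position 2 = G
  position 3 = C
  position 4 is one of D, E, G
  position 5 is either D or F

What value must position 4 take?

position 2's domain is down to {G}, so position 2 = G. Remove G from position 4.
position 3's domain is down to {C}, so position 3 = C. Remove C from position 1.
The 3 still-open variables together cover exactly {D, E, F} — 3 values for 3 variables — and E appears only in position 4's list, so position 4 = E.

E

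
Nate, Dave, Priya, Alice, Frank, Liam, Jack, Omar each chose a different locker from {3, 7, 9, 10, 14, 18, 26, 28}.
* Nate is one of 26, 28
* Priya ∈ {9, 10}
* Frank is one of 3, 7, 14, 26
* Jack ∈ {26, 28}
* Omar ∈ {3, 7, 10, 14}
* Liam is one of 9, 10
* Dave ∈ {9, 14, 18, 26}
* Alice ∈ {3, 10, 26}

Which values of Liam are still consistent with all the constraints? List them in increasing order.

9, 10

The 8 variables together cover exactly {3, 7, 9, 10, 14, 18, 26, 28} — 8 values for 8 variables — and 18 appears only in Dave's list, so Dave = 18.
Nate and Jack between them cover only {26, 28} — a naked pair. Remove those values from Alice, Frank.
Priya and Liam share exactly the 2 values {9, 10}; by pigeonhole those values go to them, so strike 9, 10 from Alice, Omar.
Alice must be 3 (only option left). Remove 3 from Frank, Omar.
No further eliminations apply; Liam can still be any of 9, 10.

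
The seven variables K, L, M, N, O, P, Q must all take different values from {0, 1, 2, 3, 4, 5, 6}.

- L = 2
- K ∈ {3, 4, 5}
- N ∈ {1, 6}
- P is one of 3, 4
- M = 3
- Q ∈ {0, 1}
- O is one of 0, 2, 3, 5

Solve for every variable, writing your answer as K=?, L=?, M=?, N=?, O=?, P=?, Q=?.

K=5, L=2, M=3, N=6, O=0, P=4, Q=1

L's domain is down to {2}, so L = 2. So O can't be 2.
That leaves M = 3. So K, O, P can't be 3.
P's domain is down to {4}, so P = 4. Remove 4 from K.
K has just one choice, so K = 5. Eliminate 5 elsewhere: O.
O has just one choice, so O = 0. Eliminate 0 elsewhere: Q.
Q must be 1 (only option left). Eliminate 1 elsewhere: N.
That leaves N = 6.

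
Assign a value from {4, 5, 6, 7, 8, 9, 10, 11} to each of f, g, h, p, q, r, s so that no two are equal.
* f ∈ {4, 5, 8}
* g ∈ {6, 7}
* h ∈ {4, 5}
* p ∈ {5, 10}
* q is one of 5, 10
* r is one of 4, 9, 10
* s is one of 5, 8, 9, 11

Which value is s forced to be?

p and q share exactly the 2 values {5, 10}; by pigeonhole those values go to them, so strike 5, 10 from f, h, r, s.
h has just one choice, so h = 4. Eliminate 4 elsewhere: f, r.
r has just one choice, so r = 9. Remove 9 from s.
f has just one choice, so f = 8. Remove 8 from s.
So s = 11.

11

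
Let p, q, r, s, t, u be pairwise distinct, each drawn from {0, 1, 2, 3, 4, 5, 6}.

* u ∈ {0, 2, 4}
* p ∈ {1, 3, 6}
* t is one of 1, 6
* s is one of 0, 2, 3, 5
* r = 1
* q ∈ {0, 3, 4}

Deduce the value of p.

r has just one choice, so r = 1. Eliminate 1 elsewhere: p, t.
t has just one choice, so t = 6. So p can't be 6.
So p = 3.

3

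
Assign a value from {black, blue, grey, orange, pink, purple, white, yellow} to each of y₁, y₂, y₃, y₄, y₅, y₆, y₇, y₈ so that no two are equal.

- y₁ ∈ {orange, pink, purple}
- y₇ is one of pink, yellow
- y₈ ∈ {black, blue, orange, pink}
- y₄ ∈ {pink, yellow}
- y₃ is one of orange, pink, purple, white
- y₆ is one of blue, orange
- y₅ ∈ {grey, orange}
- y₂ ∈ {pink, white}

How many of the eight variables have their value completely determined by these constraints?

4

The 8 variables draw from only 8 values {black, blue, grey, orange, pink, purple, white, yellow}, so each is used; only y₈ can be black, hence y₈ = black.
The 7 still-open variables draw from only 7 values {blue, grey, orange, pink, purple, white, yellow}, so each is used; only y₆ can be blue, hence y₆ = blue.
Among the 6 still-open variables, grey fits only y₅ (and all 6 values in {grey, orange, pink, purple, white, yellow} must be used), so y₅ = grey.
y₄ and y₇ between them cover only {pink, yellow} — a naked pair. Remove those values from y₁, y₂, y₃.
y₂ has just one choice, so y₂ = white. Eliminate white elsewhere: y₃.
Determined: y₂=white, y₅=grey, y₆=blue, y₈=black. The other variables each still have more than one consistent value. That makes 4.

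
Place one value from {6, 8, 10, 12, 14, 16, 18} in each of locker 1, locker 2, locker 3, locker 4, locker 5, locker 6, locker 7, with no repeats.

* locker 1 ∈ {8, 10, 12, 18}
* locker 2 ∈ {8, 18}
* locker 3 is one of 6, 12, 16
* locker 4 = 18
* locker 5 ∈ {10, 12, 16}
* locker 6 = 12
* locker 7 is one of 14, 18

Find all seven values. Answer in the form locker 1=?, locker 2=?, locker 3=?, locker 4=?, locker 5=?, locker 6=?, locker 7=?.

locker 4 must be 18 (only option left). Remove 18 from locker 1, locker 2, locker 7.
locker 6 has just one choice, so locker 6 = 12. So locker 1, locker 3, locker 5 can't be 12.
locker 7's domain is down to {14}, so locker 7 = 14.
locker 2's domain is down to {8}, so locker 2 = 8. Eliminate 8 elsewhere: locker 1.
That leaves locker 1 = 10. So locker 5 can't be 10.
locker 5 must be 16 (only option left). So locker 3 can't be 16.
locker 3 has just one choice, so locker 3 = 6.

locker 1=10, locker 2=8, locker 3=6, locker 4=18, locker 5=16, locker 6=12, locker 7=14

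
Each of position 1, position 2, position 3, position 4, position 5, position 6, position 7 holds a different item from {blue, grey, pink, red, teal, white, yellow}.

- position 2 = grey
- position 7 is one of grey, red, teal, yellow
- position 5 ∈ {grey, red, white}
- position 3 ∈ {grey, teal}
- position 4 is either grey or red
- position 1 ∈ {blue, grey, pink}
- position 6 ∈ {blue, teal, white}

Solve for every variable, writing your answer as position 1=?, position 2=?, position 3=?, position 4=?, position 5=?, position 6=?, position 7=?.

position 2 has just one choice, so position 2 = grey. Strike grey from position 1, position 3, position 4, position 5, position 7.
position 3 must be teal (only option left). Strike teal from position 6, position 7.
position 4's domain is down to {red}, so position 4 = red. Strike red from position 5, position 7.
That leaves position 5 = white. Strike white from position 6.
position 6 must be blue (only option left). Strike blue from position 1.
That leaves position 7 = yellow.
That leaves position 1 = pink.

position 1=pink, position 2=grey, position 3=teal, position 4=red, position 5=white, position 6=blue, position 7=yellow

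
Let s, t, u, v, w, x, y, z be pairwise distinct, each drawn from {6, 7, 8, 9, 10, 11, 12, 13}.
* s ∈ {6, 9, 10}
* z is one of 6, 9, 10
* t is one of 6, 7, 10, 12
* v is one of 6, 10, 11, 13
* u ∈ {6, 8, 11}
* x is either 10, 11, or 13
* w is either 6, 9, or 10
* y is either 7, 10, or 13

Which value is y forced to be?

7

The 8 variables draw from only 8 values {6, 7, 8, 9, 10, 11, 12, 13}, so each is used; only u can be 8, hence u = 8.
Among the 7 still-open variables, 12 fits only t (and all 7 values in {6, 7, 9, 10, 11, 12, 13} must be used), so t = 12.
Among the 6 still-open variables, 7 fits only y (and all 6 values in {6, 7, 9, 10, 11, 13} must be used), so y = 7.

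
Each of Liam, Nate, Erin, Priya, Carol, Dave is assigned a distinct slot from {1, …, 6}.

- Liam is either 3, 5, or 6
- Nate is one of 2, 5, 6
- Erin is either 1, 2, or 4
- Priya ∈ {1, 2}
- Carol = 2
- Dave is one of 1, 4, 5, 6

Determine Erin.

4

Carol's domain is down to {2}, so Carol = 2. Strike 2 from Nate, Erin, Priya.
Priya must be 1 (only option left). So Erin, Dave can't be 1.
So Erin = 4.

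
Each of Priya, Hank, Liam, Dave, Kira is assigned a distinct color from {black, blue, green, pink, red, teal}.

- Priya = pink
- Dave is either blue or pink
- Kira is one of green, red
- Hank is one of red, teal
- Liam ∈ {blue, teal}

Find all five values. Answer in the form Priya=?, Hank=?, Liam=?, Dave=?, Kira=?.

Priya's domain is down to {pink}, so Priya = pink. Eliminate pink elsewhere: Dave.
Dave has just one choice, so Dave = blue. Strike blue from Liam.
Liam's domain is down to {teal}, so Liam = teal. Strike teal from Hank.
That leaves Hank = red. Remove red from Kira.
Kira has just one choice, so Kira = green.

Priya=pink, Hank=red, Liam=teal, Dave=blue, Kira=green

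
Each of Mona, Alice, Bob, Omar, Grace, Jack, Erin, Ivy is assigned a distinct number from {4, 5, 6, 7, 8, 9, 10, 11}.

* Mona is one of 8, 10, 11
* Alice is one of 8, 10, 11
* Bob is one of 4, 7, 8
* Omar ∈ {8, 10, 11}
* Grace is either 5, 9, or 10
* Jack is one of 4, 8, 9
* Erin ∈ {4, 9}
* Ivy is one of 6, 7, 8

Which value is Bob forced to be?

7

The 8 variables together cover exactly {4, 5, 6, 7, 8, 9, 10, 11} — 8 values for 8 variables — and 5 appears only in Grace's list, so Grace = 5.
Among the 7 still-open variables, 6 fits only Ivy (and all 7 values in {4, 6, 7, 8, 9, 10, 11} must be used), so Ivy = 6.
Among the 6 still-open variables, 7 fits only Bob (and all 6 values in {4, 7, 8, 9, 10, 11} must be used), so Bob = 7.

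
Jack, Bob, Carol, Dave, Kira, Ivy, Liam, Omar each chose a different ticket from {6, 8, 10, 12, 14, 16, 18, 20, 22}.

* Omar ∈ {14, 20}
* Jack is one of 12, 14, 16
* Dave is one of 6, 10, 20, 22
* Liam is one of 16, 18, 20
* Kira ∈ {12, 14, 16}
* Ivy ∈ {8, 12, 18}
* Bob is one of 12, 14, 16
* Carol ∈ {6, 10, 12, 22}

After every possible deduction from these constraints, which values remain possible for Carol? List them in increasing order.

6, 10, 22

The 3 variables Jack, Bob, Kira are confined to {12, 14, 16}, which locks those values in; drop them from Carol, Ivy, Liam, Omar.
Omar has just one choice, so Omar = 20. Eliminate 20 elsewhere: Dave, Liam.
Liam must be 18 (only option left). Remove 18 from Ivy.
Ivy has just one choice, so Ivy = 8.
No further eliminations apply; Carol can still be any of 6, 10, 22.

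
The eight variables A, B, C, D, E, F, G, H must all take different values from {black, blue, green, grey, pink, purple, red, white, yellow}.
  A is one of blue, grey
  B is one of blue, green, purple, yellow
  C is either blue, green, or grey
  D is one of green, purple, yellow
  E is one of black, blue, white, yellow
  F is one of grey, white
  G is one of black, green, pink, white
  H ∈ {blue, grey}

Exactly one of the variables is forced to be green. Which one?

C

The 8 variables together cover exactly {black, blue, green, grey, pink, purple, white, yellow} — 8 values for 8 variables — and pink appears only in G's list, so G = pink.
The 7 still-open variables draw from only 7 values {black, blue, green, grey, purple, white, yellow}, so each is used; only E can be black, hence E = black.
The 6 still-open variables draw from only 6 values {blue, green, grey, purple, white, yellow}, so each is used; only F can be white, hence F = white.
The 2 variables A and H are confined to {blue, grey}, which locks those values in; drop them from B, C.
So green goes to C.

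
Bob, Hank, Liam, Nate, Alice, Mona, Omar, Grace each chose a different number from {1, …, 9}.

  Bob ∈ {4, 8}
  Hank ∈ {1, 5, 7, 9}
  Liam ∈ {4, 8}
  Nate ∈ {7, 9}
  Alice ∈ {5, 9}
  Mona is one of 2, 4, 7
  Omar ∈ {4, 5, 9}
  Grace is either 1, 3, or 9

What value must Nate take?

Among the 8 variables, 2 fits only Mona (and all 8 values in {1, 2, 3, 4, 5, 7, 8, 9} must be used), so Mona = 2.
Among the 7 still-open variables, 3 fits only Grace (and all 7 values in {1, 3, 4, 5, 7, 8, 9} must be used), so Grace = 3.
Among the 6 still-open variables, 1 fits only Hank (and all 6 values in {1, 4, 5, 7, 8, 9} must be used), so Hank = 1.
The 5 still-open variables draw from only 5 values {4, 5, 7, 8, 9}, so each is used; only Nate can be 7, hence Nate = 7.

7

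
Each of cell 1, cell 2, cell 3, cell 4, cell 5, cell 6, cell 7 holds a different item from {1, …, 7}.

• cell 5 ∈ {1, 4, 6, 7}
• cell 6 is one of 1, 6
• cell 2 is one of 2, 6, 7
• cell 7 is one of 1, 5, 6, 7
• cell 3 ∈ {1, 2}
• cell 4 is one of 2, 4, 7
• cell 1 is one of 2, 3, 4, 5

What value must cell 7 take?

The 7 variables draw from only 7 values {1, 2, 3, 4, 5, 6, 7}, so each is used; only cell 1 can be 3, hence cell 1 = 3.
The 6 still-open variables together cover exactly {1, 2, 4, 5, 6, 7} — 6 values for 6 variables — and 5 appears only in cell 7's list, so cell 7 = 5.

5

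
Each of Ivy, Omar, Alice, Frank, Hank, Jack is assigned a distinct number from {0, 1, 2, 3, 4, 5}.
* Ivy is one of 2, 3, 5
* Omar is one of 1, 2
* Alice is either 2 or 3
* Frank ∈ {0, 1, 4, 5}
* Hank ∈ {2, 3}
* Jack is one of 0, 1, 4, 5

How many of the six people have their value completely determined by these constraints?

2

Alice and Hank share exactly the 2 values {2, 3}; by pigeonhole those values go to them, so strike 2, 3 from Ivy, Omar.
Ivy must be 5 (only option left). Remove 5 from Frank, Jack.
Omar must be 1 (only option left). Eliminate 1 elsewhere: Frank, Jack.
Determined: Ivy=5, Omar=1. The other people each still have more than one consistent value. That makes 2.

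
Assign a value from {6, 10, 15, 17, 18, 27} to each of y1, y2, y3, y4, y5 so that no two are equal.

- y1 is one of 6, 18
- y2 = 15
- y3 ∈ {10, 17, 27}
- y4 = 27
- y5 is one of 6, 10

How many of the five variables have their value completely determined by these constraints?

y2's domain is down to {15}, so y2 = 15.
That leaves y4 = 27. Remove 27 from y3.
Determined: y2=15, y4=27. The other variables each still have more than one consistent value. That makes 2.

2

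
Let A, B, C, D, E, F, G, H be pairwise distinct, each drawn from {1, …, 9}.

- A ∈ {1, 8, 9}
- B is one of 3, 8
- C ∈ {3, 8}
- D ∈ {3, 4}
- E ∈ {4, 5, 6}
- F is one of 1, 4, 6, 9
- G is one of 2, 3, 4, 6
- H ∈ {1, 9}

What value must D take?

Among the 8 variables, 2 fits only G (and all 8 values in {1, 2, 3, 4, 5, 6, 8, 9} must be used), so G = 2.
The 7 still-open variables together cover exactly {1, 3, 4, 5, 6, 8, 9} — 7 values for 7 variables — and 5 appears only in E's list, so E = 5.
The 6 still-open variables together cover exactly {1, 3, 4, 6, 8, 9} — 6 values for 6 variables — and 6 appears only in F's list, so F = 6.
Among the 5 still-open variables, 4 fits only D (and all 5 values in {1, 3, 4, 8, 9} must be used), so D = 4.

4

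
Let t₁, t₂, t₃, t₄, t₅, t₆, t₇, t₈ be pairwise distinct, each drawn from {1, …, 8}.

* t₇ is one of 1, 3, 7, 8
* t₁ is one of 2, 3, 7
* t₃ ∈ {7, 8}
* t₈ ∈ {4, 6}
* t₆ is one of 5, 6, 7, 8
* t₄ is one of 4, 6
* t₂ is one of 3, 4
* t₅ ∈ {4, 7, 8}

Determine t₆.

5

Among the 8 variables, 1 fits only t₇ (and all 8 values in {1, 2, 3, 4, 5, 6, 7, 8} must be used), so t₇ = 1.
The 7 still-open variables draw from only 7 values {2, 3, 4, 5, 6, 7, 8}, so each is used; only t₁ can be 2, hence t₁ = 2.
The 6 still-open variables together cover exactly {3, 4, 5, 6, 7, 8} — 6 values for 6 variables — and 3 appears only in t₂'s list, so t₂ = 3.
Among the 5 still-open variables, 5 fits only t₆ (and all 5 values in {4, 5, 6, 7, 8} must be used), so t₆ = 5.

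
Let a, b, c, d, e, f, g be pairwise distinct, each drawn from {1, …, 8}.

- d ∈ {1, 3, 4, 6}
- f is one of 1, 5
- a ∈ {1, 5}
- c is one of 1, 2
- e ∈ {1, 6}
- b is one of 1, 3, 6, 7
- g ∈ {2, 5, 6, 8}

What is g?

8

The 2 variables a and f are confined to {1, 5}, which locks those values in; drop them from b, c, d, e, g.
c must be 2 (only option left). Eliminate 2 elsewhere: g.
e's domain is down to {6}, so e = 6. So b, d, g can't be 6.
So g = 8.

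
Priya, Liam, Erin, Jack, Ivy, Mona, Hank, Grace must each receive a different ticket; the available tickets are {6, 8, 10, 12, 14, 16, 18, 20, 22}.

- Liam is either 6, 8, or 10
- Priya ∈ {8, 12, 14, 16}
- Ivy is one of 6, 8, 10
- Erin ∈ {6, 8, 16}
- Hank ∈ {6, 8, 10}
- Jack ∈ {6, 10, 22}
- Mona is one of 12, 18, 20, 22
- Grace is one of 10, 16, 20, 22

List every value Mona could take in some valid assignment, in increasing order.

12, 18

Liam, Ivy, Hank between them cover only {6, 8, 10} — a naked triple. Remove those values from Priya, Erin, Jack, Grace.
Erin has just one choice, so Erin = 16. Strike 16 from Priya, Grace.
Jack has just one choice, so Jack = 22. Eliminate 22 elsewhere: Mona, Grace.
Grace must be 20 (only option left). Remove 20 from Mona.
No further eliminations apply; Mona can still be any of 12, 18.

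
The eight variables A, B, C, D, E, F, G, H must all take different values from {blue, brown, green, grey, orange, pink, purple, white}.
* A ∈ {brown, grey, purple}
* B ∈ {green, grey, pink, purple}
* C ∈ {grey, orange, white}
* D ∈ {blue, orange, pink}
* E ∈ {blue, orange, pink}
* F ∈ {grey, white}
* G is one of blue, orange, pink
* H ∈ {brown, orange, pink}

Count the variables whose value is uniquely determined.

The 8 variables together cover exactly {blue, brown, green, grey, orange, pink, purple, white} — 8 values for 8 variables — and green appears only in B's list, so B = green.
The 7 still-open variables draw from only 7 values {blue, brown, grey, orange, pink, purple, white}, so each is used; only A can be purple, hence A = purple.
Among the 6 still-open variables, brown fits only H (and all 6 values in {blue, brown, grey, orange, pink, white} must be used), so H = brown.
The 3 variables D, E, G are confined to {blue, orange, pink}, which locks those values in; drop them from C.
Determined: A=purple, B=green, H=brown. The other variables each still have more than one consistent value. That makes 3.

3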